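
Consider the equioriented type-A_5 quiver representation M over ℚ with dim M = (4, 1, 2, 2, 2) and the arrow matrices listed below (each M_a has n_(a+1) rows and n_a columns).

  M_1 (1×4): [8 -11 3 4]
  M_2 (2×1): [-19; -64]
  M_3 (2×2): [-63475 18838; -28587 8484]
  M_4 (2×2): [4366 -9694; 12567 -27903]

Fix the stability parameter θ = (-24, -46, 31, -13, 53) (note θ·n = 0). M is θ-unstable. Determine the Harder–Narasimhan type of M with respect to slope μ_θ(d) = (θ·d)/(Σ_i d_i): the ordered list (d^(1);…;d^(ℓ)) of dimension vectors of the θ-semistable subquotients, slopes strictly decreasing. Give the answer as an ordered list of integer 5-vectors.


Interval decomposition of M: I[1,1]^3, I[1,4], I[3,5], I[5,5].
HN type (ℓ=4): μ^(1)=53; μ^(2)=9; μ^(3)=-24; μ^(4)=-35

((0, 0, 0, 0, 2); (0, 0, 2, 2, 0); (3, 0, 0, 0, 0); (1, 1, 0, 0, 0))


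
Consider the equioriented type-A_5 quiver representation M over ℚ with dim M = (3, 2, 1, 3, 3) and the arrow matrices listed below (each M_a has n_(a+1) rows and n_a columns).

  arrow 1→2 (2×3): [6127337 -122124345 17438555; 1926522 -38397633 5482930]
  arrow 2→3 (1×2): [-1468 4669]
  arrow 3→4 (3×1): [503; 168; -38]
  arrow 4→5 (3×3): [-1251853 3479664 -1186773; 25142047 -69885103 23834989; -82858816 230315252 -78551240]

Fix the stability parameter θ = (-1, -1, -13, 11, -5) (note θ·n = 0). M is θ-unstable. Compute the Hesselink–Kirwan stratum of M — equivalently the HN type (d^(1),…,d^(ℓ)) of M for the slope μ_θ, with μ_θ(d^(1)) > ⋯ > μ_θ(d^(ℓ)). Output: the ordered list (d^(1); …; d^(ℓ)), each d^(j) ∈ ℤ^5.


Interval decomposition of M: I[1,1], I[1,2], I[1,5], I[4,4], I[4,5], I[5,5].
HN type (ℓ=4): μ^(1)=11; μ^(2)=3; μ^(3)=-1; μ^(4)=-5

((0, 0, 0, 1, 0); (0, 0, 0, 2, 2); (2, 1, 0, 0, 0); (1, 1, 1, 0, 1))


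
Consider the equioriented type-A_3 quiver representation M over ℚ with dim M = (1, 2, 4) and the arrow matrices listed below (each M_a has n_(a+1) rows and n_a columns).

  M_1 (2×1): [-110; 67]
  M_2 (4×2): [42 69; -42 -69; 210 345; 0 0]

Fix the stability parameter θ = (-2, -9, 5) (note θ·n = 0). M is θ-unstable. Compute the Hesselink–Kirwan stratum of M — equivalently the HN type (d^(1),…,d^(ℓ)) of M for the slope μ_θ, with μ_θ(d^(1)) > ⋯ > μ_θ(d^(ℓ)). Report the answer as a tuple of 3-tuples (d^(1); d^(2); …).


Interval decomposition of M: I[1,3], I[2,2], I[3,3]^3.
HN type (ℓ=3): μ^(1)=5; μ^(2)=-11/2; μ^(3)=-9

((0, 0, 4); (1, 1, 0); (0, 1, 0))


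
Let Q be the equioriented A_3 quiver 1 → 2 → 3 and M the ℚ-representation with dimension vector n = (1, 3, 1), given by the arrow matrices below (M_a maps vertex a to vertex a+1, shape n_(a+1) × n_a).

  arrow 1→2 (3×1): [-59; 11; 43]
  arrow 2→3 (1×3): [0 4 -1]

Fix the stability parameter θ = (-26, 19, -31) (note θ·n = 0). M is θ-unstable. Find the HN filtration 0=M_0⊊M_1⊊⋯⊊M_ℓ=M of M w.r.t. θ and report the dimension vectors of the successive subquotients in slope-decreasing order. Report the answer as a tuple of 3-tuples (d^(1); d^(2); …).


Barcode: M ≅ I[1,3], I[2,2]^2. HN layers by μ_θ (3 steps, strictly decreasing):
  μ^(1)=19; μ^(2)=-6; μ^(3)=-26

((0, 2, 0); (0, 1, 1); (1, 0, 0))


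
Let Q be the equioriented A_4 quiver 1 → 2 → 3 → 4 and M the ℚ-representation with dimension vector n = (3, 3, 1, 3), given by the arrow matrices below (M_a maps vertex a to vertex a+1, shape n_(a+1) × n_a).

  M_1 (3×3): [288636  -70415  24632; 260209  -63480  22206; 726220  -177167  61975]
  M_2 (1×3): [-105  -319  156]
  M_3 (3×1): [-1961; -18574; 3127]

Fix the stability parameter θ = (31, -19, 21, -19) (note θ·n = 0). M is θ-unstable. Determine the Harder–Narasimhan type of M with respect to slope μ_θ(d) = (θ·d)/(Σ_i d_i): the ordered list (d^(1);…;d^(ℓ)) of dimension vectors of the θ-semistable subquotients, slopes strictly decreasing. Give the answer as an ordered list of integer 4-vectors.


Via rank(M_{q-1}∘⋯∘M_p): M ≅ I[1,2]^2, I[1,4], I[4,4]^2.
μ_θ-semistable layers: μ^(1)=6; μ^(2)=7/2; μ^(3)=-19

((2, 2, 0, 0); (1, 1, 1, 1); (0, 0, 0, 2))


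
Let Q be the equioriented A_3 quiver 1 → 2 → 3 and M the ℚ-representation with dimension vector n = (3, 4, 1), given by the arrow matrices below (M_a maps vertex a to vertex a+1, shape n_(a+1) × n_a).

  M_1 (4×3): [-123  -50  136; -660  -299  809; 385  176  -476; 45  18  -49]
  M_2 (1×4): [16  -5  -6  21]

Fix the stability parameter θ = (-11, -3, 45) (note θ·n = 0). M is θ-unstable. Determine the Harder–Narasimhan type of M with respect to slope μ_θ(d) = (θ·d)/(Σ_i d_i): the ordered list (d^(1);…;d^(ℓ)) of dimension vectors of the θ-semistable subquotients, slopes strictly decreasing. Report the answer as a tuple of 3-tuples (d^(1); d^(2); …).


Interval decomposition of M: I[1,2]^2, I[1,3], I[2,2].
HN type (ℓ=3): μ^(1)=45; μ^(2)=-3; μ^(3)=-11

((0, 0, 1); (0, 4, 0); (3, 0, 0))


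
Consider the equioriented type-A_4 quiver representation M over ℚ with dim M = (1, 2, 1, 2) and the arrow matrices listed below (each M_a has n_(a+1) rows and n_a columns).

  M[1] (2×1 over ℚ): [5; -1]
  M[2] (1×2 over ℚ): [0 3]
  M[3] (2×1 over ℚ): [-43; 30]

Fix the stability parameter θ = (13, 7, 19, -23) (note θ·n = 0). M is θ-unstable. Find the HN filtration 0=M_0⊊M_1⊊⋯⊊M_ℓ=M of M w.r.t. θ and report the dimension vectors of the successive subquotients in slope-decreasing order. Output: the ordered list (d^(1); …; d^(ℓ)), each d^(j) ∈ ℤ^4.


Via rank(M_{q-1}∘⋯∘M_p): M ≅ I[1,4], I[2,2], I[4,4].
μ_θ-semistable layers: μ^(1)=7; μ^(2)=4; μ^(3)=-23

((0, 1, 0, 0); (1, 1, 1, 1); (0, 0, 0, 1))


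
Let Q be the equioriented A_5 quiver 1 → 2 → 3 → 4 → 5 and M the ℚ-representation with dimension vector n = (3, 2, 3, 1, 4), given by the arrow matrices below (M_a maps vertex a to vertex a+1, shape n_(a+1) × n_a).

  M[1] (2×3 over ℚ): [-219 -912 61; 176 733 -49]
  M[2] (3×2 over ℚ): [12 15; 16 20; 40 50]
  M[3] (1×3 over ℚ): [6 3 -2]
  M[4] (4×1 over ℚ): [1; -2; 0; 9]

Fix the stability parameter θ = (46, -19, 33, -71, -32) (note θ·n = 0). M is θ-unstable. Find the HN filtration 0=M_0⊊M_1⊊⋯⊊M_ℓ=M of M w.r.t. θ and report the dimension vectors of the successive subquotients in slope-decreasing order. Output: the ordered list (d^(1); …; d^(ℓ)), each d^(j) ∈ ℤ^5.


Via rank(M_{q-1}∘⋯∘M_p): M ≅ I[1,1], I[1,2], I[1,5], I[3,3]^2, I[5,5]^3.
μ_θ-semistable layers: μ^(1)=46; μ^(2)=33; μ^(3)=27/2; μ^(4)=-43/5; μ^(5)=-32

((1, 0, 0, 0, 0); (0, 0, 2, 0, 0); (1, 1, 0, 0, 0); (1, 1, 1, 1, 1); (0, 0, 0, 0, 3))


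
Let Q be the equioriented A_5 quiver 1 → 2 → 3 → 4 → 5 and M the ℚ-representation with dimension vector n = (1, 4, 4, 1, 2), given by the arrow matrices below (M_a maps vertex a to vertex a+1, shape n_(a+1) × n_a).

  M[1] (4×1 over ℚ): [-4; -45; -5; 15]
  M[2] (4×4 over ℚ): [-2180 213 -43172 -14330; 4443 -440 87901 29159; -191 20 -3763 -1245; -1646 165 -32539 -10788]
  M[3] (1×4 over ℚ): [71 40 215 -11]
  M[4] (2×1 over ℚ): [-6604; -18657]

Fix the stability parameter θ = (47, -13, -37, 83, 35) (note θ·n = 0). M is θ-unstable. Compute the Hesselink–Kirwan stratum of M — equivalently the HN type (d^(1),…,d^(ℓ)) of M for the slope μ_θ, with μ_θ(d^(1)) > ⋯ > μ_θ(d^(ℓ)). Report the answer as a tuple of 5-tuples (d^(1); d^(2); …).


Barcode: M ≅ I[1,5], I[2,3]^3, I[5,5]. HN layers by μ_θ (4 steps, strictly decreasing):
  μ^(1)=59; μ^(2)=35; μ^(3)=-1; μ^(4)=-25

((0, 0, 0, 1, 1); (0, 0, 0, 0, 1); (1, 1, 1, 0, 0); (0, 3, 3, 0, 0))


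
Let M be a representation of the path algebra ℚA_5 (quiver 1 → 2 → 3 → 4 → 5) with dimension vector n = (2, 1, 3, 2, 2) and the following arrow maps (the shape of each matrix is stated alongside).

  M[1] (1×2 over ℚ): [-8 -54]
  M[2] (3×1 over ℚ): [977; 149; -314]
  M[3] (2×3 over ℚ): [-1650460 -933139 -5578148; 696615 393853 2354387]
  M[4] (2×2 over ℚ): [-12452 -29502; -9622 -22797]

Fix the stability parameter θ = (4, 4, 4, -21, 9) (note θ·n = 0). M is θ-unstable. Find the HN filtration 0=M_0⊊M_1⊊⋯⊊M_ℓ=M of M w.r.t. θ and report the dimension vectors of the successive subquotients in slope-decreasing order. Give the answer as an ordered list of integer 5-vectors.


Interval decomposition of M: I[1,1], I[1,4], I[3,3], I[3,5], I[5,5].
HN type (ℓ=4): μ^(1)=9; μ^(2)=4; μ^(3)=-9/4; μ^(4)=-17/2

((0, 0, 0, 0, 2); (1, 0, 1, 0, 0); (1, 1, 1, 1, 0); (0, 0, 1, 1, 0))


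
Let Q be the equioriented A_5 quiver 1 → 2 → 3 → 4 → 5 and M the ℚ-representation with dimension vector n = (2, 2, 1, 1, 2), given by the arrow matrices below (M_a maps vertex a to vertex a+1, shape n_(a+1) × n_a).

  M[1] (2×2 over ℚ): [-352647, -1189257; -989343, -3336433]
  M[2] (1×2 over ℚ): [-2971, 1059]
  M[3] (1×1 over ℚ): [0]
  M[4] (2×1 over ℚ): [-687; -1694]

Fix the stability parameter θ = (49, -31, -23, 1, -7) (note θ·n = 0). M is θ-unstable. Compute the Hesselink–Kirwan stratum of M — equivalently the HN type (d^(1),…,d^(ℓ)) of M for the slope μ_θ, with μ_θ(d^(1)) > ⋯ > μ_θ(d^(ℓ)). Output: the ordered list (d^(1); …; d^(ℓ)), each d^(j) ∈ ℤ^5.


Barcode: M ≅ I[1,1], I[1,2], I[2,3], I[4,5], I[5,5]. HN layers by μ_θ (6 steps, strictly decreasing):
  μ^(1)=49; μ^(2)=9; μ^(3)=-3; μ^(4)=-7; μ^(5)=-23; μ^(6)=-31

((1, 0, 0, 0, 0); (1, 1, 0, 0, 0); (0, 0, 0, 1, 1); (0, 0, 0, 0, 1); (0, 0, 1, 0, 0); (0, 1, 0, 0, 0))


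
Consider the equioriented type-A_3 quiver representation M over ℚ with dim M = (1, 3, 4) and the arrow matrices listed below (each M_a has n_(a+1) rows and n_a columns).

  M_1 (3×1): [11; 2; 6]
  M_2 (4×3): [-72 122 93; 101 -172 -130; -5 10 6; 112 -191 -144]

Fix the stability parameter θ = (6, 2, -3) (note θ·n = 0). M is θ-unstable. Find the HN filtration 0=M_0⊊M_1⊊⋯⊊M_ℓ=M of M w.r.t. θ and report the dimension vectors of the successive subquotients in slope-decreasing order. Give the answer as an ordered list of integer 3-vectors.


Interval decomposition of M: I[1,3], I[2,3]^2, I[3,3].
HN type (ℓ=3): μ^(1)=5/3; μ^(2)=-1/2; μ^(3)=-3

((1, 1, 1); (0, 2, 2); (0, 0, 1))


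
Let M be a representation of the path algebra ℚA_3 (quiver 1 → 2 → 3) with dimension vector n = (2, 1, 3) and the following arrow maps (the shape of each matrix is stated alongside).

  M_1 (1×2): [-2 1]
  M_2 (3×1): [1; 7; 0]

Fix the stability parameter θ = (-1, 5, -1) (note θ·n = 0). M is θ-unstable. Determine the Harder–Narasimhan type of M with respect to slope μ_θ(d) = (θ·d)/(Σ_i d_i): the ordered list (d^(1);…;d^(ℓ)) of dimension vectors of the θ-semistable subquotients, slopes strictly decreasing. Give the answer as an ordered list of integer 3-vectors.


Barcode: M ≅ I[1,1], I[1,3], I[3,3]^2. HN layers by μ_θ (2 steps, strictly decreasing):
  μ^(1)=2; μ^(2)=-1

((0, 1, 1); (2, 0, 2))


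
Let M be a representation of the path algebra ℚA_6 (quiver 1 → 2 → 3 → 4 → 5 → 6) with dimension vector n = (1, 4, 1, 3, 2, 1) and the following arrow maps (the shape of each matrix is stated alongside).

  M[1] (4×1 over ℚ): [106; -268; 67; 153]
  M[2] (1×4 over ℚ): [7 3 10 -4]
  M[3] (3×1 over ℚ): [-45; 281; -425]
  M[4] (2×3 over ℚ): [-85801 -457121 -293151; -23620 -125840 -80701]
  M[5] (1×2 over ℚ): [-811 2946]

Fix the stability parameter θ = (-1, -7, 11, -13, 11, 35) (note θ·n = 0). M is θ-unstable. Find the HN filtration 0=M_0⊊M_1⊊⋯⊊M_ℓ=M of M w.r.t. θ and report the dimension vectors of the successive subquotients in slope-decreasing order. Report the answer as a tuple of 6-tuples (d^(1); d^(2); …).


Interval decomposition of M: I[1,6], I[2,2]^3, I[4,4], I[4,5].
HN type (ℓ=6): μ^(1)=35; μ^(2)=11; μ^(3)=-1; μ^(4)=-4; μ^(5)=-7; μ^(6)=-13

((0, 0, 0, 0, 0, 1); (0, 0, 0, 0, 2, 0); (0, 0, 1, 1, 0, 0); (1, 1, 0, 0, 0, 0); (0, 3, 0, 0, 0, 0); (0, 0, 0, 2, 0, 0))


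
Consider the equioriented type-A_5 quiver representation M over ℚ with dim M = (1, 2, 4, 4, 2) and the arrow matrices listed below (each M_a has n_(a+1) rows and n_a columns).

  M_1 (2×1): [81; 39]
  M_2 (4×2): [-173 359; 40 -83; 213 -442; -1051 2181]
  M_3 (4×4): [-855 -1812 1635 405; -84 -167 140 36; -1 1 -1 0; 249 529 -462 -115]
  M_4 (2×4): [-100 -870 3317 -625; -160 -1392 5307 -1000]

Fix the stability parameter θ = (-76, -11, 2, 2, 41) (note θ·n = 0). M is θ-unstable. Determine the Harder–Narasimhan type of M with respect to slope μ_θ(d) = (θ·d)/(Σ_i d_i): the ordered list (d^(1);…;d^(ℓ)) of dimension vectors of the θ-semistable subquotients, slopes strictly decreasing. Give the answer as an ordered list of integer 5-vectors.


Via rank(M_{q-1}∘⋯∘M_p): M ≅ I[1,5], I[2,4], I[3,4], I[3,5].
μ_θ-semistable layers: μ^(1)=41; μ^(2)=2; μ^(3)=-11; μ^(4)=-76

((0, 0, 0, 0, 2); (0, 0, 4, 4, 0); (0, 2, 0, 0, 0); (1, 0, 0, 0, 0))


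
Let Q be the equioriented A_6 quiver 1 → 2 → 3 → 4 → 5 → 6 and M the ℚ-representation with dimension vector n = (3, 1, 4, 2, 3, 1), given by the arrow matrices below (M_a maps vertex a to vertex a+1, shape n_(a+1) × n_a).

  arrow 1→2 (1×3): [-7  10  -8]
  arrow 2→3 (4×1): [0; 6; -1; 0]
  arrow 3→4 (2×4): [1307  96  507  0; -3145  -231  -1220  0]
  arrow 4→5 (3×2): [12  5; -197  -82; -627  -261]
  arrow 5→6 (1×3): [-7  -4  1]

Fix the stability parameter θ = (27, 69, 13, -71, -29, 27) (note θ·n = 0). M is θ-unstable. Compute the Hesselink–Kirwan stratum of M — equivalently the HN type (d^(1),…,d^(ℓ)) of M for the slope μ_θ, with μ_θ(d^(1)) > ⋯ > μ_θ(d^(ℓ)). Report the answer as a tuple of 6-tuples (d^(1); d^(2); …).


Barcode: M ≅ I[1,1]^2, I[1,6], I[3,3]^2, I[3,5], I[5,5]. HN layers by μ_θ (4 steps, strictly decreasing):
  μ^(1)=27; μ^(2)=13; μ^(3)=9/5; μ^(4)=-29

((2, 0, 0, 0, 0, 1); (0, 0, 2, 0, 0, 0); (1, 1, 1, 1, 1, 0); (0, 0, 1, 1, 2, 0))


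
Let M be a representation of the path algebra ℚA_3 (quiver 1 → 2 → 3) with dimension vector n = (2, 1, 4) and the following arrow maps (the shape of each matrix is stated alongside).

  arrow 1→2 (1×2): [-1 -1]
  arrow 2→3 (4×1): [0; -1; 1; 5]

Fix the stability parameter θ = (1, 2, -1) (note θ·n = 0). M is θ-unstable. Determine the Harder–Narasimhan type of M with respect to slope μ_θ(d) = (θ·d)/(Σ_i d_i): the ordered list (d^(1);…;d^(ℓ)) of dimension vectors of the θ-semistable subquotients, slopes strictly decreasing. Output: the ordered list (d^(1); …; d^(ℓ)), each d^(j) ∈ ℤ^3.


Interval decomposition of M: I[1,1], I[1,3], I[3,3]^3.
HN type (ℓ=3): μ^(1)=1; μ^(2)=2/3; μ^(3)=-1

((1, 0, 0); (1, 1, 1); (0, 0, 3))


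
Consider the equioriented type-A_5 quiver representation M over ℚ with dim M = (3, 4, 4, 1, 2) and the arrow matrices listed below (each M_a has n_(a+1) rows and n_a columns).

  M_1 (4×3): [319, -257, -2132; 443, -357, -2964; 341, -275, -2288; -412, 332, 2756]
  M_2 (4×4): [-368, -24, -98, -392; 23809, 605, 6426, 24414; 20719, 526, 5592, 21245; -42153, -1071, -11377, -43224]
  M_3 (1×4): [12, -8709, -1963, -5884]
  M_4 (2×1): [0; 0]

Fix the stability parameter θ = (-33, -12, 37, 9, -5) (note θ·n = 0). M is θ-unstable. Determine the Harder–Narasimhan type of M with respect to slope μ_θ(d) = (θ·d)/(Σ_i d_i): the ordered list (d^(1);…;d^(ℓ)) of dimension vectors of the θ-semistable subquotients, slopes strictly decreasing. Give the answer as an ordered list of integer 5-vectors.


Interval decomposition of M: I[1,1], I[1,2], I[1,4], I[2,3]^2, I[3,3], I[5,5]^2.
HN type (ℓ=5): μ^(1)=37; μ^(2)=23; μ^(3)=-5; μ^(4)=-12; μ^(5)=-33

((0, 0, 3, 0, 0); (0, 0, 1, 1, 0); (0, 0, 0, 0, 2); (0, 4, 0, 0, 0); (3, 0, 0, 0, 0))


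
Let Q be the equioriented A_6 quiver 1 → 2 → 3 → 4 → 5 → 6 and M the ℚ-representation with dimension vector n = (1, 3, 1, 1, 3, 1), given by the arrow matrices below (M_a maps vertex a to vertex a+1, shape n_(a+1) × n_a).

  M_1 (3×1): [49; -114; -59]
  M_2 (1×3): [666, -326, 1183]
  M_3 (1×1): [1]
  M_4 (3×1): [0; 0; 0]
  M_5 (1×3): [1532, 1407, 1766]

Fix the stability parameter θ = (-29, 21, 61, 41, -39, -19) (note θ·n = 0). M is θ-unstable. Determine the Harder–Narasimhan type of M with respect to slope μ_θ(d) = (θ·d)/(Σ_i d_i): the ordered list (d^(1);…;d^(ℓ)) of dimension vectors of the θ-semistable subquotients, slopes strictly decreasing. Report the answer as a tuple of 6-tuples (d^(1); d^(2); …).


Via rank(M_{q-1}∘⋯∘M_p): M ≅ I[1,4], I[2,2]^2, I[5,5]^2, I[5,6].
μ_θ-semistable layers: μ^(1)=51; μ^(2)=21; μ^(3)=-19; μ^(4)=-29; μ^(5)=-39

((0, 0, 1, 1, 0, 0); (0, 3, 0, 0, 0, 0); (0, 0, 0, 0, 0, 1); (1, 0, 0, 0, 0, 0); (0, 0, 0, 0, 3, 0))


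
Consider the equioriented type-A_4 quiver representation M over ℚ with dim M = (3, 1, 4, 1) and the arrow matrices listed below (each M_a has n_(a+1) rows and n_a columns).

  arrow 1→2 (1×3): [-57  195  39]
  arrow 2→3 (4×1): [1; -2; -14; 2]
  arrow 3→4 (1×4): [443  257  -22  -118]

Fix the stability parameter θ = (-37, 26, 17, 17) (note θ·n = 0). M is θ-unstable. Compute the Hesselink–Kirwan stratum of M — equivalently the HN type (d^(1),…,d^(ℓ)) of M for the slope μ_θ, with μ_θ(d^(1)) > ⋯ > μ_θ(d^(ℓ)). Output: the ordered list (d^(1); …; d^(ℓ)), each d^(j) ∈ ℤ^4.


Barcode: M ≅ I[1,1]^2, I[1,4], I[3,3]^3. HN layers by μ_θ (3 steps, strictly decreasing):
  μ^(1)=20; μ^(2)=17; μ^(3)=-37

((0, 1, 1, 1); (0, 0, 3, 0); (3, 0, 0, 0))


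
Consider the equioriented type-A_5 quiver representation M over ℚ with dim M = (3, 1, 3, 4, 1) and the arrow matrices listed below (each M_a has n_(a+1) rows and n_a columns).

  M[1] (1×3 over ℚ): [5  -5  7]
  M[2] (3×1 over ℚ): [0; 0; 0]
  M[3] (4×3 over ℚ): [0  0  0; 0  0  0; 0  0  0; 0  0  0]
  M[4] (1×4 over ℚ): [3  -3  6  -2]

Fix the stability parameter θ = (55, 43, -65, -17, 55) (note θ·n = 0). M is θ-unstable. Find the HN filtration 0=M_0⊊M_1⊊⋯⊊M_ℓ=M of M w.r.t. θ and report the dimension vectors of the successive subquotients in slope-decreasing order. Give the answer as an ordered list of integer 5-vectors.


Barcode: M ≅ I[1,1]^2, I[1,2], I[3,3]^3, I[4,4]^3, I[4,5]. HN layers by μ_θ (4 steps, strictly decreasing):
  μ^(1)=55; μ^(2)=49; μ^(3)=-17; μ^(4)=-65

((2, 0, 0, 0, 1); (1, 1, 0, 0, 0); (0, 0, 0, 4, 0); (0, 0, 3, 0, 0))


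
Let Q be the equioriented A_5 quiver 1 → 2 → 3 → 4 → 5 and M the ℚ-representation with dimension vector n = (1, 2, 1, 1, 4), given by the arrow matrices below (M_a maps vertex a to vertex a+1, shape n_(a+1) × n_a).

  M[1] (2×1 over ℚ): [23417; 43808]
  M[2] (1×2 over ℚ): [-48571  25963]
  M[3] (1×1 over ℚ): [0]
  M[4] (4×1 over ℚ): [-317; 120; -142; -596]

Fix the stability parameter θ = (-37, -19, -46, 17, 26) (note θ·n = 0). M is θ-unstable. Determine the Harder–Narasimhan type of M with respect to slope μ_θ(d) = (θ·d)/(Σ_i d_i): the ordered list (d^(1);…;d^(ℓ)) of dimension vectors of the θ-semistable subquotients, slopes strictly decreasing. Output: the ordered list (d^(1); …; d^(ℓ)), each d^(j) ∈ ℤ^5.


Via rank(M_{q-1}∘⋯∘M_p): M ≅ I[1,3], I[2,2], I[4,5], I[5,5]^3.
μ_θ-semistable layers: μ^(1)=26; μ^(2)=17; μ^(3)=-19; μ^(4)=-65/2; μ^(5)=-37

((0, 0, 0, 0, 4); (0, 0, 0, 1, 0); (0, 1, 0, 0, 0); (0, 1, 1, 0, 0); (1, 0, 0, 0, 0))


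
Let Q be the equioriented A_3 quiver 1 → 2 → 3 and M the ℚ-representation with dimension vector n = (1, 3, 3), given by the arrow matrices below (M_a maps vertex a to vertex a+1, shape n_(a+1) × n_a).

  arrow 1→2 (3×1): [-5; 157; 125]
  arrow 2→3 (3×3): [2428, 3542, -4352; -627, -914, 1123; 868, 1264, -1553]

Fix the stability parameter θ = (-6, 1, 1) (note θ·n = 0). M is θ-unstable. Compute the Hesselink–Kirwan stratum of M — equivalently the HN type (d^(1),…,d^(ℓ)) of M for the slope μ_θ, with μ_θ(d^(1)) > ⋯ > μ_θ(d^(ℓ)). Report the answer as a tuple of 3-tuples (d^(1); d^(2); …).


Via rank(M_{q-1}∘⋯∘M_p): M ≅ I[1,3], I[2,3]^2.
μ_θ-semistable layers: μ^(1)=1; μ^(2)=-6

((0, 3, 3); (1, 0, 0))


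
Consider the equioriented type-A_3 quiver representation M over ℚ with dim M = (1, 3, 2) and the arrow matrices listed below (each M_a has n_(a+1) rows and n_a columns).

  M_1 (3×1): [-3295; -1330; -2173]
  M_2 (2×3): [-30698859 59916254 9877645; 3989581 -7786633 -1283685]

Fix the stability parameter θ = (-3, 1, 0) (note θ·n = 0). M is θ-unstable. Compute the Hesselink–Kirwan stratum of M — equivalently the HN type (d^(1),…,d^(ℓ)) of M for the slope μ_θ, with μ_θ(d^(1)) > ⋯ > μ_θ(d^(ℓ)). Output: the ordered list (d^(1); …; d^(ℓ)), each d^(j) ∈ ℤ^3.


Interval decomposition of M: I[1,2], I[2,3]^2.
HN type (ℓ=3): μ^(1)=1; μ^(2)=1/2; μ^(3)=-3

((0, 1, 0); (0, 2, 2); (1, 0, 0))


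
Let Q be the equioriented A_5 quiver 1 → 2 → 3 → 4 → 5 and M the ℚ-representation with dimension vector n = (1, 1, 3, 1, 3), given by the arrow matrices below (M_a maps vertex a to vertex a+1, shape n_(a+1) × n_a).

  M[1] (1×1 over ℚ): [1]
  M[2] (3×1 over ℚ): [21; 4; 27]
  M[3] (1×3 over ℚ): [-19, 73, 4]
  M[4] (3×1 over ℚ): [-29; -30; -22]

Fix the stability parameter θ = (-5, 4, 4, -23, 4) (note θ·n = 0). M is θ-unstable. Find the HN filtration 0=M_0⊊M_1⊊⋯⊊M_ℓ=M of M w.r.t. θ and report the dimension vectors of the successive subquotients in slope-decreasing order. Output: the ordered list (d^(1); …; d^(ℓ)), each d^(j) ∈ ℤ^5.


Interval decomposition of M: I[1,5], I[3,3]^2, I[5,5]^2.
HN type (ℓ=2): μ^(1)=4; μ^(2)=-5

((0, 0, 2, 0, 3); (1, 1, 1, 1, 0))


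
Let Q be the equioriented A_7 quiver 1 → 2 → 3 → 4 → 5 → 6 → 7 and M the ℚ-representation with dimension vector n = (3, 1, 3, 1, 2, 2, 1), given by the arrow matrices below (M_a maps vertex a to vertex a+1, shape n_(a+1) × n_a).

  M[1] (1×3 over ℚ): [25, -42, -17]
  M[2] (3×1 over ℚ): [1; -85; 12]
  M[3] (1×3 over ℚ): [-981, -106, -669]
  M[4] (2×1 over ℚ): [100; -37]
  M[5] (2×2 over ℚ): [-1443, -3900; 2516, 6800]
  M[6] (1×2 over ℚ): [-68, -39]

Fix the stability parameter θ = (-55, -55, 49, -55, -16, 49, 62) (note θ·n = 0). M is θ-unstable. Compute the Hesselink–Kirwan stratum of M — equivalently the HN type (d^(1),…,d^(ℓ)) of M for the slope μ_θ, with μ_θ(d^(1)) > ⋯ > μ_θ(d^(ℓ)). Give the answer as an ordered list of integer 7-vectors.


Interval decomposition of M: I[1,1]^2, I[1,5], I[3,3]^2, I[5,6], I[6,7].
HN type (ℓ=5): μ^(1)=62; μ^(2)=49; μ^(3)=-22/3; μ^(4)=-16; μ^(5)=-55

((0, 0, 0, 0, 0, 0, 1); (0, 0, 2, 0, 0, 2, 0); (0, 0, 1, 1, 1, 0, 0); (0, 0, 0, 0, 1, 0, 0); (3, 1, 0, 0, 0, 0, 0))


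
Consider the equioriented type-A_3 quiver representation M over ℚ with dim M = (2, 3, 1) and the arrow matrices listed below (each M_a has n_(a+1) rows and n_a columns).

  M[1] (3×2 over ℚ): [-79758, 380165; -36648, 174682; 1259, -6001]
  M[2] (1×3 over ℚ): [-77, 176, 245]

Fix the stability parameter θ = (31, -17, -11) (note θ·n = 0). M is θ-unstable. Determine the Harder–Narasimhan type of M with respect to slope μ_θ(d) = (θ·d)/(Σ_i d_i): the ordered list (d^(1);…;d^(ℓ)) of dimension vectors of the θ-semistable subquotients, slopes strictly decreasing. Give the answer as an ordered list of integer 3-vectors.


Via rank(M_{q-1}∘⋯∘M_p): M ≅ I[1,2], I[1,3], I[2,2].
μ_θ-semistable layers: μ^(1)=7; μ^(2)=1; μ^(3)=-17

((1, 1, 0); (1, 1, 1); (0, 1, 0))


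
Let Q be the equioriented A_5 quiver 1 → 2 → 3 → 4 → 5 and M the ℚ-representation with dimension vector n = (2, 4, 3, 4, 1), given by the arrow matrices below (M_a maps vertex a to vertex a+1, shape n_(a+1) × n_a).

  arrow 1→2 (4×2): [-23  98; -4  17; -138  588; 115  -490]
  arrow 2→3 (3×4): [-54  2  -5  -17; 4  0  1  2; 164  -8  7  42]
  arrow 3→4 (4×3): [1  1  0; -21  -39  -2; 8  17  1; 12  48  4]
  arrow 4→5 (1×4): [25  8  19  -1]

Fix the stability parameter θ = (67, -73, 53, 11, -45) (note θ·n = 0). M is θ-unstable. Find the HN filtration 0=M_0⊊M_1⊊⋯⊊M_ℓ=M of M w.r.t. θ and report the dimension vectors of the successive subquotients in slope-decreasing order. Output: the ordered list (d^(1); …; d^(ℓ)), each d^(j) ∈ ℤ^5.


Interval decomposition of M: I[1,2], I[1,5], I[2,2], I[2,3], I[3,4], I[4,4]^2.
HN type (ℓ=6): μ^(1)=53; μ^(2)=32; μ^(3)=11; μ^(4)=19/3; μ^(5)=-3; μ^(6)=-73

((0, 0, 1, 0, 0); (0, 0, 1, 1, 0); (0, 0, 0, 2, 0); (0, 0, 1, 1, 1); (2, 2, 0, 0, 0); (0, 2, 0, 0, 0))


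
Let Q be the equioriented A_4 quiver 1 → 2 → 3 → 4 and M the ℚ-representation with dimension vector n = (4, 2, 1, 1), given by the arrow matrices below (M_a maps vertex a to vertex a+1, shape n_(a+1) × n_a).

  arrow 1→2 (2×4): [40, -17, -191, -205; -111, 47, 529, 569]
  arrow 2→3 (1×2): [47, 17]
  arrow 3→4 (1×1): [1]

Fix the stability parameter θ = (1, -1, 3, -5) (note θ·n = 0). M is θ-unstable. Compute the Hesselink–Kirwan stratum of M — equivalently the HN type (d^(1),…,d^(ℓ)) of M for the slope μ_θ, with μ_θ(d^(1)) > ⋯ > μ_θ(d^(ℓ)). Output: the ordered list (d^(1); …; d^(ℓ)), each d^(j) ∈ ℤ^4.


Interval decomposition of M: I[1,1]^2, I[1,2], I[1,4].
HN type (ℓ=3): μ^(1)=1; μ^(2)=0; μ^(3)=-1/2

((2, 0, 0, 0); (1, 1, 0, 0); (1, 1, 1, 1))


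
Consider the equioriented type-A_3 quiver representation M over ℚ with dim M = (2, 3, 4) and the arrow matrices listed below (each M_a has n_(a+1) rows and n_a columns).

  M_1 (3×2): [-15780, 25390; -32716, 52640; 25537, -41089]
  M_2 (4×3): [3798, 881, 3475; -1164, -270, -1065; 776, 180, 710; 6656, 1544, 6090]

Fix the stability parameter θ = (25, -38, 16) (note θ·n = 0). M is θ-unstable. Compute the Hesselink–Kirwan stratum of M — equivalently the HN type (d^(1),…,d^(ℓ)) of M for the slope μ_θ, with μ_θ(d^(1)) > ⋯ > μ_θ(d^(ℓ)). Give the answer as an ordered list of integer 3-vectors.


Interval decomposition of M: I[1,2], I[1,3], I[2,3], I[3,3]^2.
HN type (ℓ=3): μ^(1)=16; μ^(2)=-13/2; μ^(3)=-38

((0, 0, 4); (2, 2, 0); (0, 1, 0))


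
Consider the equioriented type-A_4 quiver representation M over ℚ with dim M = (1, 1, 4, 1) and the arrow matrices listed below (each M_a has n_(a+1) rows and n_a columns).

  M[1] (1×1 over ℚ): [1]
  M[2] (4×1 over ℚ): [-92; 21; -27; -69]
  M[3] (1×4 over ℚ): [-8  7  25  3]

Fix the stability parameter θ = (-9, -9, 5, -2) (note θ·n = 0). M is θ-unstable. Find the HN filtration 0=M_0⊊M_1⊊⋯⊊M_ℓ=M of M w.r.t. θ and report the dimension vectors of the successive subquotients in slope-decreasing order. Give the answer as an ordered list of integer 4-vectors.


Via rank(M_{q-1}∘⋯∘M_p): M ≅ I[1,4], I[3,3]^3.
μ_θ-semistable layers: μ^(1)=5; μ^(2)=3/2; μ^(3)=-9

((0, 0, 3, 0); (0, 0, 1, 1); (1, 1, 0, 0))


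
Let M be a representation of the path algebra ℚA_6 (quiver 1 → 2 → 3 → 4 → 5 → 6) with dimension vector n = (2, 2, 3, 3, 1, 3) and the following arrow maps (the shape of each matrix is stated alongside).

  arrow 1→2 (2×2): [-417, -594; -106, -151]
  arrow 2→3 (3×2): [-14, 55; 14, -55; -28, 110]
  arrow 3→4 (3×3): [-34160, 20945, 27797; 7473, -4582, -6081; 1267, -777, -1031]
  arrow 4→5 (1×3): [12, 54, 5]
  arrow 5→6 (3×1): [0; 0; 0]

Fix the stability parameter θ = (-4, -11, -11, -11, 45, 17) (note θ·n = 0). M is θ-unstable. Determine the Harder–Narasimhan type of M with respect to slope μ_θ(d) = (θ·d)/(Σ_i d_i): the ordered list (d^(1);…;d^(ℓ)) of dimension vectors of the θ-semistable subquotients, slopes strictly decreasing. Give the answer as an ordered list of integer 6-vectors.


Barcode: M ≅ I[1,2], I[1,4], I[3,4], I[3,5], I[6,6]^3. HN layers by μ_θ (5 steps, strictly decreasing):
  μ^(1)=45; μ^(2)=17; μ^(3)=-15/2; μ^(4)=-37/4; μ^(5)=-11

((0, 0, 0, 0, 1, 0); (0, 0, 0, 0, 0, 3); (1, 1, 0, 0, 0, 0); (1, 1, 1, 1, 0, 0); (0, 0, 2, 2, 0, 0))


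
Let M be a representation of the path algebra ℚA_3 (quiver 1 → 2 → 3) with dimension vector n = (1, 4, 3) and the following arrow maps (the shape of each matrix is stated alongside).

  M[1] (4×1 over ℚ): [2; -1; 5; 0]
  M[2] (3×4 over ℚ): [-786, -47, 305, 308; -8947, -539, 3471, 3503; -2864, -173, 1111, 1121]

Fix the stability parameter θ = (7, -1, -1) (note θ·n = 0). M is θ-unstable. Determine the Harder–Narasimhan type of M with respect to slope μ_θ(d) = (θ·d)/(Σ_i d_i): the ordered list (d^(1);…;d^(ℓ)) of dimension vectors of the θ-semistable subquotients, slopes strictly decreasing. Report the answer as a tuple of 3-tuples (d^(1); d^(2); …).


Interval decomposition of M: I[1,2], I[2,3]^3.
HN type (ℓ=2): μ^(1)=3; μ^(2)=-1

((1, 1, 0); (0, 3, 3))


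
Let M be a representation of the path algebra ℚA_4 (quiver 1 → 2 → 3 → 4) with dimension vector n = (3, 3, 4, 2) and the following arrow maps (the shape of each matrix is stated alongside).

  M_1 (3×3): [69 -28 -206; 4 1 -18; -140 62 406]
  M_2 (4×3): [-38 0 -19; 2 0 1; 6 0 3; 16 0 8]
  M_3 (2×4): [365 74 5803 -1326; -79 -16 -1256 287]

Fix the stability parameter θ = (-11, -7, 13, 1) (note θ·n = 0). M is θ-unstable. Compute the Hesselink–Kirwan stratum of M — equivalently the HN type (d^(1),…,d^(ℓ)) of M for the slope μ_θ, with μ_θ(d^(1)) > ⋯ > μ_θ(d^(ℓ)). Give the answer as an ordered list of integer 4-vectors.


Interval decomposition of M: I[1,2]^2, I[1,4], I[3,3]^2, I[3,4].
HN type (ℓ=4): μ^(1)=13; μ^(2)=7; μ^(3)=-7; μ^(4)=-11

((0, 0, 2, 0); (0, 0, 2, 2); (0, 3, 0, 0); (3, 0, 0, 0))


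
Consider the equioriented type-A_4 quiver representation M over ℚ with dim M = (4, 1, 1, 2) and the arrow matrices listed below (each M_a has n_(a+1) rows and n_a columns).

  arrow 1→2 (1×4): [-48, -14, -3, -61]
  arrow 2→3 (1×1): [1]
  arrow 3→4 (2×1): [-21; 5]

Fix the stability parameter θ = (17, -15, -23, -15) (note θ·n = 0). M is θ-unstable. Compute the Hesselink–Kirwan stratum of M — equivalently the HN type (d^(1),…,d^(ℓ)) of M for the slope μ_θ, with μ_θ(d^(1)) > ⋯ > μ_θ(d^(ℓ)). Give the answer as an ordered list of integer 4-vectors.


Interval decomposition of M: I[1,1]^3, I[1,4], I[4,4].
HN type (ℓ=3): μ^(1)=17; μ^(2)=-9; μ^(3)=-15

((3, 0, 0, 0); (1, 1, 1, 1); (0, 0, 0, 1))


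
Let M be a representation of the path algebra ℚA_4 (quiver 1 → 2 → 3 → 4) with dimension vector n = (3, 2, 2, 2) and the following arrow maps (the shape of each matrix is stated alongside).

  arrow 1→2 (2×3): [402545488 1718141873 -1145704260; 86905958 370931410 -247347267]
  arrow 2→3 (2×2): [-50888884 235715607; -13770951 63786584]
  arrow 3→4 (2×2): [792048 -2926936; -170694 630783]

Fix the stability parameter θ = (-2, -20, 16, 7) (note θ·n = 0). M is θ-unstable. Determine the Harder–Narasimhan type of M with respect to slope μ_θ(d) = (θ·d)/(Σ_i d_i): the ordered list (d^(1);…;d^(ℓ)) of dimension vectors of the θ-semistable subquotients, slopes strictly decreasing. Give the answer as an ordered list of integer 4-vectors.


Barcode: M ≅ I[1,1], I[1,3], I[1,4], I[4,4]. HN layers by μ_θ (5 steps, strictly decreasing):
  μ^(1)=16; μ^(2)=23/2; μ^(3)=7; μ^(4)=-2; μ^(5)=-11

((0, 0, 1, 0); (0, 0, 1, 1); (0, 0, 0, 1); (1, 0, 0, 0); (2, 2, 0, 0))


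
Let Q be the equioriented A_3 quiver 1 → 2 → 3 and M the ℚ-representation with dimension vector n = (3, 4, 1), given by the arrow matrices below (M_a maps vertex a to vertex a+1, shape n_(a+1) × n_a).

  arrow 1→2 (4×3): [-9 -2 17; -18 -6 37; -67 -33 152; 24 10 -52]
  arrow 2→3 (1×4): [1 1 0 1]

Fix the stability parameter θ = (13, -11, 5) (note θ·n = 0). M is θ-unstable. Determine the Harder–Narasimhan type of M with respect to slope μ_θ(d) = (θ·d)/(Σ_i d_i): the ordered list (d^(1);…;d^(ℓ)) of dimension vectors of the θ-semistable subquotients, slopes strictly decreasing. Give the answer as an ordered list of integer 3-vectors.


Interval decomposition of M: I[1,2]^2, I[1,3], I[2,2].
HN type (ℓ=3): μ^(1)=5; μ^(2)=1; μ^(3)=-11

((0, 0, 1); (3, 3, 0); (0, 1, 0))


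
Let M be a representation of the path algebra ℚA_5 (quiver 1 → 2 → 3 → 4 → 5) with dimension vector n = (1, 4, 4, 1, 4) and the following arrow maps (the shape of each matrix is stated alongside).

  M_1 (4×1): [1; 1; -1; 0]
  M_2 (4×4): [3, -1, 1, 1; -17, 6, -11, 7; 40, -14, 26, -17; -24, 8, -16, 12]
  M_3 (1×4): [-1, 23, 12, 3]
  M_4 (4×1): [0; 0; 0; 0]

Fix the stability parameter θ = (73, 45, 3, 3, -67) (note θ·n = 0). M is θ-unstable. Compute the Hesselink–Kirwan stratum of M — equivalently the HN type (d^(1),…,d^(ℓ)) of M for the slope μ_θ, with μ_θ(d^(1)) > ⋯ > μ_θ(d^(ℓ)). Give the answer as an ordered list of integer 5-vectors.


Interval decomposition of M: I[1,4], I[2,2], I[2,3]^2, I[3,3], I[5,5]^4.
HN type (ℓ=5): μ^(1)=45; μ^(2)=31; μ^(3)=24; μ^(4)=3; μ^(5)=-67

((0, 1, 0, 0, 0); (1, 1, 1, 1, 0); (0, 2, 2, 0, 0); (0, 0, 1, 0, 0); (0, 0, 0, 0, 4))


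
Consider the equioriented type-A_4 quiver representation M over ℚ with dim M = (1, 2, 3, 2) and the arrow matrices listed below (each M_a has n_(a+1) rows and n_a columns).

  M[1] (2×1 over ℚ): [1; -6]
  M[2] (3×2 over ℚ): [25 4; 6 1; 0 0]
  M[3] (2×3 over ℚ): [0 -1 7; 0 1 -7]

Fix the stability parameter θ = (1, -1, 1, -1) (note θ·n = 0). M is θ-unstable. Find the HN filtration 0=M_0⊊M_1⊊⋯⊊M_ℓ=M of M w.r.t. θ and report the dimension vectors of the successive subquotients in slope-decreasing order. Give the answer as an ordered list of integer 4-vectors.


Interval decomposition of M: I[1,3], I[2,4], I[3,3], I[4,4].
HN type (ℓ=3): μ^(1)=1; μ^(2)=0; μ^(3)=-1

((0, 0, 2, 0); (1, 1, 1, 1); (0, 1, 0, 1))


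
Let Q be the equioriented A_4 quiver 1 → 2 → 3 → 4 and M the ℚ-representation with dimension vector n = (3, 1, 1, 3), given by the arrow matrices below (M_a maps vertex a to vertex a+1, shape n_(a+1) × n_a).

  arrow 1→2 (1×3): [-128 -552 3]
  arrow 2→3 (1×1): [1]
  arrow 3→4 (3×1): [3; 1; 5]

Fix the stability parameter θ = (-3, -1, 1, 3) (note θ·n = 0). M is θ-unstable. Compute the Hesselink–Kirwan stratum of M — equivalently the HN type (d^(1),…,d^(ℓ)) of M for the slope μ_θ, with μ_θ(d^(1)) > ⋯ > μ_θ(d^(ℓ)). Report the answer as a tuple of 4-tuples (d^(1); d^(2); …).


Barcode: M ≅ I[1,1]^2, I[1,4], I[4,4]^2. HN layers by μ_θ (4 steps, strictly decreasing):
  μ^(1)=3; μ^(2)=1; μ^(3)=-1; μ^(4)=-3

((0, 0, 0, 3); (0, 0, 1, 0); (0, 1, 0, 0); (3, 0, 0, 0))


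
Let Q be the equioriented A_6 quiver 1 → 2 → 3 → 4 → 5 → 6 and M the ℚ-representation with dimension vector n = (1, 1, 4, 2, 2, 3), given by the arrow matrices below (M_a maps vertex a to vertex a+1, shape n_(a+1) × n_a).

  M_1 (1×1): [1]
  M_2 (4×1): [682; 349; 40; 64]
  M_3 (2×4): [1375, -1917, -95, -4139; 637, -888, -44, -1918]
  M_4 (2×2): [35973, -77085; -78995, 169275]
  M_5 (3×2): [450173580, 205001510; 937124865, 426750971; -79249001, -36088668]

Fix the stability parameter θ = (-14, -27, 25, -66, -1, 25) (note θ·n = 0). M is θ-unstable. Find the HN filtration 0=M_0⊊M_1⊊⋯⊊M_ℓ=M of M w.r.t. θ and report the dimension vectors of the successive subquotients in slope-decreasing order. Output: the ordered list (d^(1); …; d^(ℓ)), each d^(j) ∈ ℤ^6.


Barcode: M ≅ I[1,6], I[3,3]^2, I[3,4], I[5,6], I[6,6]. HN layers by μ_θ (3 steps, strictly decreasing):
  μ^(1)=25; μ^(2)=-1; μ^(3)=-41/2

((0, 0, 2, 0, 0, 3); (0, 0, 0, 0, 2, 0); (1, 1, 2, 2, 0, 0))


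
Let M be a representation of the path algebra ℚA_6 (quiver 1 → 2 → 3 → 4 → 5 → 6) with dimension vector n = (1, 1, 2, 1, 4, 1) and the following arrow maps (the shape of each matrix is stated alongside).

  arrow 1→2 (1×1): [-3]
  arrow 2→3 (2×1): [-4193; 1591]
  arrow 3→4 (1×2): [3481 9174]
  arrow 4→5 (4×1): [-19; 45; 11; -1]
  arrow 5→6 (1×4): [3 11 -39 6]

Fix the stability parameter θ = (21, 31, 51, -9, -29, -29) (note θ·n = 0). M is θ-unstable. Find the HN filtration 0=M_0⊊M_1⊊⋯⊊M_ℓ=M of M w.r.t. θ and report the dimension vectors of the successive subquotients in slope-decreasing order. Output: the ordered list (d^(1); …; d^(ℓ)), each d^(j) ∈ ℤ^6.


Via rank(M_{q-1}∘⋯∘M_p): M ≅ I[1,6], I[3,3], I[5,5]^3.
μ_θ-semistable layers: μ^(1)=51; μ^(2)=6; μ^(3)=-29

((0, 0, 1, 0, 0, 0); (1, 1, 1, 1, 1, 1); (0, 0, 0, 0, 3, 0))


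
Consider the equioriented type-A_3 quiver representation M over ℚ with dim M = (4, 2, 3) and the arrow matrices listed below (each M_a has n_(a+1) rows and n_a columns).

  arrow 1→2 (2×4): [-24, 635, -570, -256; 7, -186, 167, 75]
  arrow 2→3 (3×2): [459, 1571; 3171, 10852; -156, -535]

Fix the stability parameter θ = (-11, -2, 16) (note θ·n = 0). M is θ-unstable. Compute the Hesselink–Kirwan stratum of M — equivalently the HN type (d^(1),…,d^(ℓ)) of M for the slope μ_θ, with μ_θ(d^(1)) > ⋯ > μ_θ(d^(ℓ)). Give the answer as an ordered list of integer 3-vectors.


Via rank(M_{q-1}∘⋯∘M_p): M ≅ I[1,1]^2, I[1,3]^2, I[3,3].
μ_θ-semistable layers: μ^(1)=16; μ^(2)=-2; μ^(3)=-11

((0, 0, 3); (0, 2, 0); (4, 0, 0))


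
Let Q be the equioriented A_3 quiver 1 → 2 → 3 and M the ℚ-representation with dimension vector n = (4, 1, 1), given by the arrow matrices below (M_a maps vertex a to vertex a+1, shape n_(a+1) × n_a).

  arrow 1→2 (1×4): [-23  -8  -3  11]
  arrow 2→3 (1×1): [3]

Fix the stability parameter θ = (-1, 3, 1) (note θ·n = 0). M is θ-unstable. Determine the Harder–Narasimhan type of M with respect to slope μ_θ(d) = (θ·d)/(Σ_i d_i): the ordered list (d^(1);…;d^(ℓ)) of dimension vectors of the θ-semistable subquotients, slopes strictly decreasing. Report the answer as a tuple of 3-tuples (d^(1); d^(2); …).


Interval decomposition of M: I[1,1]^3, I[1,3].
HN type (ℓ=2): μ^(1)=2; μ^(2)=-1

((0, 1, 1); (4, 0, 0))


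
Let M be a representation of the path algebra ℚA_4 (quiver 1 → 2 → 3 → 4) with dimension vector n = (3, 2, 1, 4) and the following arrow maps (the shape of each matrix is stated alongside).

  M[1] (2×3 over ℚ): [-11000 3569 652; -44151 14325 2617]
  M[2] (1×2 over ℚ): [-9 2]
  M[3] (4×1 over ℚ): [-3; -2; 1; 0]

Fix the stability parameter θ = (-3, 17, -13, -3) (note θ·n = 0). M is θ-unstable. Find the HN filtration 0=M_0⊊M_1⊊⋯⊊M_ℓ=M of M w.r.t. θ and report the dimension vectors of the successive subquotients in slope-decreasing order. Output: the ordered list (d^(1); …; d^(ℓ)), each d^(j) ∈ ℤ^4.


Via rank(M_{q-1}∘⋯∘M_p): M ≅ I[1,1], I[1,2], I[1,4], I[4,4]^3.
μ_θ-semistable layers: μ^(1)=17; μ^(2)=1/3; μ^(3)=-3

((0, 1, 0, 0); (0, 1, 1, 1); (3, 0, 0, 3))


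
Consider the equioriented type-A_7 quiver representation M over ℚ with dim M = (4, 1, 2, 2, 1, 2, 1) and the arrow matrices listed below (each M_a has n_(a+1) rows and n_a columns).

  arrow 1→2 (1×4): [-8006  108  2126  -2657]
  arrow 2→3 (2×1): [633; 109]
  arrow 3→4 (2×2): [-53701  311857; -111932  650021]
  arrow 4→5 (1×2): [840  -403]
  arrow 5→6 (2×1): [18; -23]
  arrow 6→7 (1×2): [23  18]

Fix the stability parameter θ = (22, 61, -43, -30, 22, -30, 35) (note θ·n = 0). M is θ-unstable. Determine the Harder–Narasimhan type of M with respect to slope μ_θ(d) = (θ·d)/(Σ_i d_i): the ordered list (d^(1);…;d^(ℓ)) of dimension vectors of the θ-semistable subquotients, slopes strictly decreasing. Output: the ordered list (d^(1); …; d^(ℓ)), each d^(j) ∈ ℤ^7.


Barcode: M ≅ I[1,1]^3, I[1,6], I[3,4], I[6,7]. HN layers by μ_θ (5 steps, strictly decreasing):
  μ^(1)=35; μ^(2)=22; μ^(3)=1/3; μ^(4)=-30; μ^(5)=-43

((0, 0, 0, 0, 0, 0, 1); (3, 0, 0, 0, 0, 0, 0); (1, 1, 1, 1, 1, 1, 0); (0, 0, 0, 1, 0, 1, 0); (0, 0, 1, 0, 0, 0, 0))
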